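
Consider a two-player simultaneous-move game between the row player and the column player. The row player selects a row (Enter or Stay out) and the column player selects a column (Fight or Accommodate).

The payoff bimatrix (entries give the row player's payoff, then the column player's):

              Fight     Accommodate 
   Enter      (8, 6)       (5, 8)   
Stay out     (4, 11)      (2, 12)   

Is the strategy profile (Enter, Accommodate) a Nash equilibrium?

Yes

At (Enter, Accommodate), the row player earns 5; switching to Stay out would give 2, so the row player has no profitable deviation.
The column player earns 8; switching to Fight would give 6, so the column player has no profitable deviation.
Neither player can gain by a unilateral deviation, so this profile is a Nash equilibrium.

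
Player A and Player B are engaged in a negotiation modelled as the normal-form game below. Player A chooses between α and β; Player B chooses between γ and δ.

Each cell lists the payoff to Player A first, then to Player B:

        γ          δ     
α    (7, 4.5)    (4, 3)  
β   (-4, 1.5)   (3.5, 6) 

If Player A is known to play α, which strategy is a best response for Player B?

γ

Against α, Player B earns 4.5 from γ and 3 from δ.
So γ is the best response.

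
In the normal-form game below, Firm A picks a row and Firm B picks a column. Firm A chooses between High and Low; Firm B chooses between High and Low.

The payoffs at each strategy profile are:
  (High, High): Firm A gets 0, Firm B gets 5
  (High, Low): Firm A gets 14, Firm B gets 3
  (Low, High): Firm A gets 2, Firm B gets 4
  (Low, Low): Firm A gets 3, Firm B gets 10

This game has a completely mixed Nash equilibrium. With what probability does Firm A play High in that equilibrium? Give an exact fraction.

Let r be the probability that Firm A plays High. In a completely mixed equilibrium, Firm B must be indifferent between High and Low.
Firm B's expected payoff from High is 5r + 4(1−r); from Low it is 3r + 10(1−r).
Setting these equal: r + 4 = −7r + 10, so r = 3/4.

3/4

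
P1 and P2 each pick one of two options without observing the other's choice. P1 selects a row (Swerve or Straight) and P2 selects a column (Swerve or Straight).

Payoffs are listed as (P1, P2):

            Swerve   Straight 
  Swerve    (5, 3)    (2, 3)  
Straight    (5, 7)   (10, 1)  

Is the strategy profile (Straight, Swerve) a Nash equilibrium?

At (Straight, Swerve), P1 earns 5; switching to Swerve would give 5, so P1 has no profitable deviation.
P2 earns 7; switching to Straight would give 1, so P2 has no profitable deviation.
Neither player can gain by a unilateral deviation, so this profile is a Nash equilibrium.

Yes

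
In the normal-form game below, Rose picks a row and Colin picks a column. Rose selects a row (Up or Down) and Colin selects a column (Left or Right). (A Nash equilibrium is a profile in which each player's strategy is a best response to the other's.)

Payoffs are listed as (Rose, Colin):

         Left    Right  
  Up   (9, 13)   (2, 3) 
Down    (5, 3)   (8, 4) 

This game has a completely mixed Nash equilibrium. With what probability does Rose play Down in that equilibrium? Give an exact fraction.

Let p be the probability that Rose plays Up. In a completely mixed equilibrium, Colin must be indifferent between Left and Right.
Colin's expected payoff from Left is 13p + 3(1−p); from Right it is 3p + 4(1−p).
Setting these equal: 10p + 3 = −p + 4, so p = 1/11.
Therefore Rose plays Down with probability 1 − 1/11 = 10/11.

10/11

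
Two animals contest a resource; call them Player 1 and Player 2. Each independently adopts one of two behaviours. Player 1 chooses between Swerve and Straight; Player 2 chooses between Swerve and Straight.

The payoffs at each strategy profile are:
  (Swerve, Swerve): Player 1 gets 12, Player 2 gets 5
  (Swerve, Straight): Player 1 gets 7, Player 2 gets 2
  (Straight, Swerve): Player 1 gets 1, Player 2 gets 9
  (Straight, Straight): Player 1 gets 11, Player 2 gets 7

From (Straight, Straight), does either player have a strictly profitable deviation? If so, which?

Player 1 at (Straight, Straight) earns 11; deviating to Swerve yields 7 — not better.
Player 2 earns 7; deviating to Swerve yields 9 — a strict improvement.
Only Player 2 has a strictly profitable deviation.

Player 2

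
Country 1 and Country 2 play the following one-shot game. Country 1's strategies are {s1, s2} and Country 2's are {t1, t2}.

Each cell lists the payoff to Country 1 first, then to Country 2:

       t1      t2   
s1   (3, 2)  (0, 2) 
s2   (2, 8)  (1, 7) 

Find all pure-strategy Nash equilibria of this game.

(s1, t1): Country 1 gets 3 ≥ 2 from s2, and Country 2 gets 2 ≥ 2 from t2 — Nash equilibrium.
(s1, t2): Country 1 prefers s2 (1 > 0) — not an equilibrium.
(s2, t1): Country 1 prefers s1 (3 > 2) — not an equilibrium.
(s2, t2): Country 2 prefers t1 (8 > 7) — not an equilibrium.

(s1, t1)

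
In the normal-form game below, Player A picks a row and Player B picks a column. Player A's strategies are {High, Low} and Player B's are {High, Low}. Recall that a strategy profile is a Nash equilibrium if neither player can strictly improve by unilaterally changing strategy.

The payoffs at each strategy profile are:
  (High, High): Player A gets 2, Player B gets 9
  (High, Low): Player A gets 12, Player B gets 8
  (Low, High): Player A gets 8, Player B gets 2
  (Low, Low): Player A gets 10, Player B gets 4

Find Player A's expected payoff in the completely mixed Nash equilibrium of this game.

19/2

First find y, the probability Player B plays High, from Player A's indifference between High and Low: 2y + 12(1−y) = 8y + 10(1−y), giving y = 1/4.
Since Player A is indifferent in equilibrium, Player A's expected payoff equals the payoff from either row against (1/4, 3/4). Using High: 2(1/4) + 12(3/4) = 19/2.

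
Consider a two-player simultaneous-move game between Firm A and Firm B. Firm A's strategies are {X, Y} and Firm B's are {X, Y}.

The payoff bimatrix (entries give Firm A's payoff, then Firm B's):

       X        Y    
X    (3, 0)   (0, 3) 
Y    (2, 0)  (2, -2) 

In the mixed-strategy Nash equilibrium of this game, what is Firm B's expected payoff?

0

First find x, the probability Firm A plays X, from Firm B's indifference between X and Y: 0 = 3x − 2(1−x), giving x = 2/5.
Since Firm B is indifferent in equilibrium, Firm B's expected payoff equals the payoff from either column against (2/5, 3/5). Using X: 0 = 0.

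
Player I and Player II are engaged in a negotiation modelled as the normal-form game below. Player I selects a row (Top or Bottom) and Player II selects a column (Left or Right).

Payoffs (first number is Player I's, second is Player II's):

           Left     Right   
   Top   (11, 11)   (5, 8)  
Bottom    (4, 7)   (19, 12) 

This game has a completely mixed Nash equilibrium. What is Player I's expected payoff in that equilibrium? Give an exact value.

9

First find y, the probability Player II plays Left, from Player I's indifference between Top and Bottom: 11y + 5(1−y) = 4y + 19(1−y), giving y = 2/3.
Since Player I is indifferent in equilibrium, Player I's expected payoff equals the payoff from either row against (2/3, 1/3). Using Top: 11(2/3) + 5(1/3) = 9.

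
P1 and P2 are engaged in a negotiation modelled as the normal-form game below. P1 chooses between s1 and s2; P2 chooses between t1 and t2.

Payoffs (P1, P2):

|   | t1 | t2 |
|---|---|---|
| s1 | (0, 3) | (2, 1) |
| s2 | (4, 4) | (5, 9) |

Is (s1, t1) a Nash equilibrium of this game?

At (s1, t1), P1 earns 0; switching to s2 would give 4, so P1 would deviate.
P2 earns 3; switching to t2 would give 1, so P2 has no profitable deviation.
Since at least one player can profitably deviate, this is not a Nash equilibrium.

No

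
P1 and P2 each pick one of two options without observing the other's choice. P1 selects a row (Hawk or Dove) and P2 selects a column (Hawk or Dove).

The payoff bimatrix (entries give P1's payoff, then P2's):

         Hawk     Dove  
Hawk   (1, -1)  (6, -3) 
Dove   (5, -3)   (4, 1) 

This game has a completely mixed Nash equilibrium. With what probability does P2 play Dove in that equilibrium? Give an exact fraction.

Let y be the probability that P2 plays Hawk. In a completely mixed equilibrium, P1 must be indifferent between Hawk and Dove.
P1's expected payoff from Hawk is y + 6(1−y); from Dove it is 5y + 4(1−y).
Setting these equal: −5y + 6 = y + 4, so y = 1/3.
Therefore P2 plays Dove with probability 1 − 1/3 = 2/3.

2/3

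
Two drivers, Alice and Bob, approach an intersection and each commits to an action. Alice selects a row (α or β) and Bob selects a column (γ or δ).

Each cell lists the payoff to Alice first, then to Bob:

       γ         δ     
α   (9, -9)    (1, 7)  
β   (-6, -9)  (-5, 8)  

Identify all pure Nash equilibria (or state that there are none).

(α, γ): Bob prefers δ (7 > -9) — not an equilibrium.
(α, δ): Alice gets 1 ≥ -5 from β, and Bob gets 7 ≥ -9 from γ — Nash equilibrium.
(β, γ): Alice prefers α (9 > -6); Bob prefers δ (8 > -9) — not an equilibrium.
(β, δ): Alice prefers α (1 > -5) — not an equilibrium.

(α, δ)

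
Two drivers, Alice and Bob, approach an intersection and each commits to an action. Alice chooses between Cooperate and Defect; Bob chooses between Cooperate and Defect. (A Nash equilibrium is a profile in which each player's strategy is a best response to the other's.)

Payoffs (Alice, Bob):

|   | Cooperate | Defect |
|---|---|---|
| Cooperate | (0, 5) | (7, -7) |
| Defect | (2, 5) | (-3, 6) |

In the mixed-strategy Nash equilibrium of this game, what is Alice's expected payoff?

First find y, the probability Bob plays Cooperate, from Alice's indifference between Cooperate and Defect: 7(1−y) = 2y − 3(1−y), giving y = 5/6.
Since Alice is indifferent in equilibrium, Alice's expected payoff equals the payoff from either row against (5/6, 1/6). Using Cooperate: 7(1/6) = 7/6.

7/6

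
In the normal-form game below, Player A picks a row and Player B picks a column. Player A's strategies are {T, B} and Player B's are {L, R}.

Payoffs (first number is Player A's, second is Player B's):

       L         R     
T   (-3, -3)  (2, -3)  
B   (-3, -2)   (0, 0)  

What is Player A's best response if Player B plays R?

Against R, Player A earns 2 from T and 0 from B.
So T is the best response.

T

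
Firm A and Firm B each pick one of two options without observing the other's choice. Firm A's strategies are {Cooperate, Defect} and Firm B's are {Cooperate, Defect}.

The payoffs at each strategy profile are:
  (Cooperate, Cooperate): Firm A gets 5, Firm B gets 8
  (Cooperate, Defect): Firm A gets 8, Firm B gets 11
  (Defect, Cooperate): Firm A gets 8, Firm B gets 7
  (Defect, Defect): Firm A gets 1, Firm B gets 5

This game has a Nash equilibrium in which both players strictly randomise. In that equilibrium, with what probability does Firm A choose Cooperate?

Let r be the probability that Firm A plays Cooperate. In a completely mixed equilibrium, Firm B must be indifferent between Cooperate and Defect.
Firm B's expected payoff from Cooperate is 8r + 7(1−r); from Defect it is 11r + 5(1−r).
Setting these equal: r + 7 = 6r + 5, so r = 2/5.

2/5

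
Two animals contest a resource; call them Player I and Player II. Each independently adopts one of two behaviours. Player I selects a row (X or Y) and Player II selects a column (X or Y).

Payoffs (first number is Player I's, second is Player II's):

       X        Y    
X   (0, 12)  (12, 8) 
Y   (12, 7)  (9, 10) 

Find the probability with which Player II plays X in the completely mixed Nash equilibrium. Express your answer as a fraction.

Let y be the probability that Player II plays X. In a completely mixed equilibrium, Player I must be indifferent between X and Y.
Player I's expected payoff from X is 12(1−y); from Y it is 12y + 9(1−y).
Setting these equal: −12y + 12 = 3y + 9, so y = 1/5.

1/5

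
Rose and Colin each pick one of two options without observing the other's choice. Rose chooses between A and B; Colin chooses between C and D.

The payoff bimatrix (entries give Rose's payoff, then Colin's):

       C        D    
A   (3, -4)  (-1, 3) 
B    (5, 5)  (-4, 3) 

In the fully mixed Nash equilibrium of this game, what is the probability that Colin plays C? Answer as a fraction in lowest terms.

3/5

Let q be the probability that Colin plays C. In a completely mixed equilibrium, Rose must be indifferent between A and B.
Rose's expected payoff from A is 3q − (1−q); from B it is 5q − 4(1−q).
Setting these equal: 4q − 1 = 9q − 4, so q = 3/5.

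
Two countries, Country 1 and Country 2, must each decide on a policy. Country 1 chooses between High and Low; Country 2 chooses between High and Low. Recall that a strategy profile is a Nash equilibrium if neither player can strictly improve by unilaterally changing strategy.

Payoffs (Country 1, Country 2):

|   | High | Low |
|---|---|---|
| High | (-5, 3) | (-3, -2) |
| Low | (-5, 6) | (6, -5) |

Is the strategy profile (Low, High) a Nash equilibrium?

At (Low, High), Country 1 earns -5; switching to High would give -5, so Country 1 has no profitable deviation.
Country 2 earns 6; switching to Low would give -5, so Country 2 has no profitable deviation.
Neither player can gain by a unilateral deviation, so this profile is a Nash equilibrium.

Yes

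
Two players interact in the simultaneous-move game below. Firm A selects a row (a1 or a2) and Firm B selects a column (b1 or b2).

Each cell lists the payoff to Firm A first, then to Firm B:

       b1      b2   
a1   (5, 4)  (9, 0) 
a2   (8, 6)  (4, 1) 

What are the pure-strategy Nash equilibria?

(a2, b1)

(a1, b1): Firm A prefers a2 (8 > 5) — not an equilibrium.
(a1, b2): Firm B prefers b1 (4 > 0) — not an equilibrium.
(a2, b1): Firm A gets 8 ≥ 5 from a1, and Firm B gets 6 ≥ 1 from b2 — Nash equilibrium.
(a2, b2): Firm A prefers a1 (9 > 4); Firm B prefers b1 (6 > 1) — not an equilibrium.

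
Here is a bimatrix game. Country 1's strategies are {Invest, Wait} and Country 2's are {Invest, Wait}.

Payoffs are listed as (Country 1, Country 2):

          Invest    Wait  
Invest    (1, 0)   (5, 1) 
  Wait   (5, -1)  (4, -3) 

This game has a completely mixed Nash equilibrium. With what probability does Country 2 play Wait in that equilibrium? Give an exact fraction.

Let c be the probability that Country 2 plays Invest. In a completely mixed equilibrium, Country 1 must be indifferent between Invest and Wait.
Country 1's expected payoff from Invest is c + 5(1−c); from Wait it is 5c + 4(1−c).
Setting these equal: −4c + 5 = c + 4, so c = 1/5.
Therefore Country 2 plays Wait with probability 1 − 1/5 = 4/5.

4/5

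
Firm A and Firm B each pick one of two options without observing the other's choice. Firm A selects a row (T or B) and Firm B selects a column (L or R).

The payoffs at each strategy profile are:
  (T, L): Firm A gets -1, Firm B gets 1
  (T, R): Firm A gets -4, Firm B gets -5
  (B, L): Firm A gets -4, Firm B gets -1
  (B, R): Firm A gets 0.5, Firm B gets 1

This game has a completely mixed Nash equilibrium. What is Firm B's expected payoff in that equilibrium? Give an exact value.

First find p, the probability Firm A plays T, from Firm B's indifference between L and R: p − (1−p) = −5p + (1−p), giving p = 1/4.
Since Firm B is indifferent in equilibrium, Firm B's expected payoff equals the payoff from either column against (1/4, 3/4). Using L: (1/4) − (3/4) = -1/2.

-1/2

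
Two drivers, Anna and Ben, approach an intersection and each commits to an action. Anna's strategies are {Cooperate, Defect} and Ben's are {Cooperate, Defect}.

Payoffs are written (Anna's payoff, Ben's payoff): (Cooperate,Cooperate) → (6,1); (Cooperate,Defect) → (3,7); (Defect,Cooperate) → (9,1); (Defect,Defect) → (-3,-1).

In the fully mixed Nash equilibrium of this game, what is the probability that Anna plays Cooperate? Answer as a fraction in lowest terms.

1/4

Let r be the probability that Anna plays Cooperate. In a completely mixed equilibrium, Ben must be indifferent between Cooperate and Defect.
Ben's expected payoff from Cooperate is r + (1−r); from Defect it is 7r − (1−r).
Setting these equal: 1 = 8r − 1, so r = 1/4.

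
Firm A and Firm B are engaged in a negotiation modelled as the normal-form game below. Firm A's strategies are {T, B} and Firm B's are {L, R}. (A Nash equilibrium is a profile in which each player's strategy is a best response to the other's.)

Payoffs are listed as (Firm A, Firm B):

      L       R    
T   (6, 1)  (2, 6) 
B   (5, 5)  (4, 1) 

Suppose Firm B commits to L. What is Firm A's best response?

T

Against L, Firm A earns 6 from T and 5 from B.
So T is the best response.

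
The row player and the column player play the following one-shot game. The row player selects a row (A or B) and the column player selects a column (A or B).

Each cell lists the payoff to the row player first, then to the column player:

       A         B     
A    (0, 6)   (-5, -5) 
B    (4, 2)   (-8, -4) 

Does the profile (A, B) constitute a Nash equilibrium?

No

At (A, B), the row player earns -5; switching to B would give -8, so the row player has no profitable deviation.
The column player earns -5; switching to A would give 6, so the column player would deviate.
Since at least one player can profitably deviate, this is not a Nash equilibrium.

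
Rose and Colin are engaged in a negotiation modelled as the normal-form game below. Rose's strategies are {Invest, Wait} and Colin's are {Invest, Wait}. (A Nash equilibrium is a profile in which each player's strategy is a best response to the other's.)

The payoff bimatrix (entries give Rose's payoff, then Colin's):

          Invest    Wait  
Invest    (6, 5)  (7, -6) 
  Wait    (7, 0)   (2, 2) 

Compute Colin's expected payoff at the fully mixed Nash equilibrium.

First find p, the probability Rose plays Invest, from Colin's indifference between Invest and Wait: 5p = −6p + 2(1−p), giving p = 2/13.
Since Colin is indifferent in equilibrium, Colin's expected payoff equals the payoff from either column against (2/13, 11/13). Using Invest: 5(2/13) = 10/13.

10/13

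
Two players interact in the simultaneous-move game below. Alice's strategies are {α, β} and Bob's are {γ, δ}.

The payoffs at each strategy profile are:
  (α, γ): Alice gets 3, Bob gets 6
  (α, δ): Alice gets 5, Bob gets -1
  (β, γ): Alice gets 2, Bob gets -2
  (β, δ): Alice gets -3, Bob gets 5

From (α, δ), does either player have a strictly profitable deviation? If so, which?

Bob

Alice at (α, δ) earns 5; deviating to β yields -3 — not better.
Bob earns -1; deviating to γ yields 6 — a strict improvement.
Only Bob has a strictly profitable deviation.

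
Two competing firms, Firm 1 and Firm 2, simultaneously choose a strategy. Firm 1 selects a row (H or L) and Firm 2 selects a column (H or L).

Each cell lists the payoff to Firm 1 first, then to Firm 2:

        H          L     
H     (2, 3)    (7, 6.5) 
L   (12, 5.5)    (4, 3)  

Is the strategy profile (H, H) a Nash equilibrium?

At (H, H), Firm 1 earns 2; switching to L would give 12, so Firm 1 would deviate.
Firm 2 earns 3; switching to L would give 6.5, so Firm 2 would deviate.
Since at least one player can profitably deviate, this is not a Nash equilibrium.

No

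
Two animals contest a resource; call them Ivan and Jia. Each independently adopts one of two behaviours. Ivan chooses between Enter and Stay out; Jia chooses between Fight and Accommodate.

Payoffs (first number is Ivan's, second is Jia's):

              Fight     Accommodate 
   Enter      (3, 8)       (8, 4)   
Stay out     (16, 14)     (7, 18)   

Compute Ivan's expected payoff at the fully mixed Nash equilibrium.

107/14

First find q, the probability Jia plays Fight, from Ivan's indifference between Enter and Stay out: 3q + 8(1−q) = 16q + 7(1−q), giving q = 1/14.
Since Ivan is indifferent in equilibrium, Ivan's expected payoff equals the payoff from either row against (1/14, 13/14). Using Enter: 3(1/14) + 8(13/14) = 107/14.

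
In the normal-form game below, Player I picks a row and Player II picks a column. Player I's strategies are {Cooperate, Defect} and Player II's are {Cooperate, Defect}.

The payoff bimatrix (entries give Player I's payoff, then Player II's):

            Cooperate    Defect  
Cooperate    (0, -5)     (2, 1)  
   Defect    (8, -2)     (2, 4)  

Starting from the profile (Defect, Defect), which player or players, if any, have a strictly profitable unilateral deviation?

Player I at (Defect, Defect) earns 2; deviating to Cooperate yields 2 — not better.
Player II earns 4; deviating to Cooperate yields -2 — not better.
Neither player can strictly improve; the profile is a Nash equilibrium.

Neither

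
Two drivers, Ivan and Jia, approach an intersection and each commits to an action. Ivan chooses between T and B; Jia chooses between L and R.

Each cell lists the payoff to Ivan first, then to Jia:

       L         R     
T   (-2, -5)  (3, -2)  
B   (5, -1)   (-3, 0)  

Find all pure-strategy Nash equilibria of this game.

(T, L): Ivan prefers B (5 > -2); Jia prefers R (-2 > -5) — not an equilibrium.
(T, R): Ivan gets 3 ≥ -3 from B, and Jia gets -2 ≥ -5 from L — Nash equilibrium.
(B, L): Jia prefers R (0 > -1) — not an equilibrium.
(B, R): Ivan prefers T (3 > -3) — not an equilibrium.

(T, R)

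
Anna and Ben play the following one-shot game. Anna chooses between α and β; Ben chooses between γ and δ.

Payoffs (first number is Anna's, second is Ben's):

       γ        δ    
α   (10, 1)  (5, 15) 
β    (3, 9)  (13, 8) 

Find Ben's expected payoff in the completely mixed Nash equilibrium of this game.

127/15

First find p, the probability Anna plays α, from Ben's indifference between γ and δ: p + 9(1−p) = 15p + 8(1−p), giving p = 1/15.
Since Ben is indifferent in equilibrium, Ben's expected payoff equals the payoff from either column against (1/15, 14/15). Using γ: (1/15) + 9(14/15) = 127/15.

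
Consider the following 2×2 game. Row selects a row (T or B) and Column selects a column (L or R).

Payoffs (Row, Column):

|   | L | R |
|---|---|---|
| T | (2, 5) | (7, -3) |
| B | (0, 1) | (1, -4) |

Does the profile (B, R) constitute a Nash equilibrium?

At (B, R), Row earns 1; switching to T would give 7, so Row would deviate.
Column earns -4; switching to L would give 1, so Column would deviate.
Since at least one player can profitably deviate, this is not a Nash equilibrium.

No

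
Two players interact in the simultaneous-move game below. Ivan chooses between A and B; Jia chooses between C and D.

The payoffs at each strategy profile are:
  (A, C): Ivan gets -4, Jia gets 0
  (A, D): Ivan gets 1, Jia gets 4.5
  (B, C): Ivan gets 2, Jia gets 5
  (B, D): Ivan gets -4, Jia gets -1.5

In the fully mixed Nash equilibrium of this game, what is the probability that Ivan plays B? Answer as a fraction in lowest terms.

Let x be the probability that Ivan plays A. In a completely mixed equilibrium, Jia must be indifferent between C and D.
Jia's expected payoff from C is 5(1−x); from D it is 4.5x − 1.5(1−x).
Setting these equal: −5x + 5 = 6x − 1.5, so x = 13/22.
Therefore Ivan plays B with probability 1 − 13/22 = 9/22.

9/22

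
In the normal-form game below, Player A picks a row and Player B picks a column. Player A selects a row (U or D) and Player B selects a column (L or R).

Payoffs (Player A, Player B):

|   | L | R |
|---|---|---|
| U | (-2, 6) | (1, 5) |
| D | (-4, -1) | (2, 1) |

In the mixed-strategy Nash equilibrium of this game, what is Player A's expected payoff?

0

First find q, the probability Player B plays L, from Player A's indifference between U and D: −2q + (1−q) = −4q + 2(1−q), giving q = 1/3.
Since Player A is indifferent in equilibrium, Player A's expected payoff equals the payoff from either row against (1/3, 2/3). Using U: −2(1/3) + (2/3) = 0.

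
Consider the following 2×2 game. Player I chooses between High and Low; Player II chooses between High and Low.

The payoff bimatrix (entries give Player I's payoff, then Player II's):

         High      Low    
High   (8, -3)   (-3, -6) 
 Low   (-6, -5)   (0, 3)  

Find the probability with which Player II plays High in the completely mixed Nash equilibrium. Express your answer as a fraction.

3/17

Let q be the probability that Player II plays High. In a completely mixed equilibrium, Player I must be indifferent between High and Low.
Player I's expected payoff from High is 8q − 3(1−q); from Low it is −6q.
Setting these equal: 11q − 3 = −6q, so q = 3/17.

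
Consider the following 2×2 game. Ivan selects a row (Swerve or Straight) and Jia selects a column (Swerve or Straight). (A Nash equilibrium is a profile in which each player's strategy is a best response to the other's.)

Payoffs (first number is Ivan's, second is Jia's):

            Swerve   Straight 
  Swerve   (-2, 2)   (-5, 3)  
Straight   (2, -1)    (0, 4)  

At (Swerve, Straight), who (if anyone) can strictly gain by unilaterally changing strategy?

Ivan at (Swerve, Straight) earns -5; deviating to Straight yields 0 — a strict improvement.
Jia earns 3; deviating to Swerve yields 2 — not better.
Only Ivan has a strictly profitable deviation.

Ivan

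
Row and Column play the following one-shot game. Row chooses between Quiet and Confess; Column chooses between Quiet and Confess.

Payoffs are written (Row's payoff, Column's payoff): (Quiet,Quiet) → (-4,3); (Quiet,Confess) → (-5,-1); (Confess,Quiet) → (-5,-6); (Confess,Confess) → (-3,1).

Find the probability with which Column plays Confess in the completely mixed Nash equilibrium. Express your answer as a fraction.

Let q be the probability that Column plays Quiet. In a completely mixed equilibrium, Row must be indifferent between Quiet and Confess.
Row's expected payoff from Quiet is −4q − 5(1−q); from Confess it is −5q − 3(1−q).
Setting these equal: q − 5 = −2q − 3, so q = 2/3.
Therefore Column plays Confess with probability 1 − 2/3 = 1/3.

1/3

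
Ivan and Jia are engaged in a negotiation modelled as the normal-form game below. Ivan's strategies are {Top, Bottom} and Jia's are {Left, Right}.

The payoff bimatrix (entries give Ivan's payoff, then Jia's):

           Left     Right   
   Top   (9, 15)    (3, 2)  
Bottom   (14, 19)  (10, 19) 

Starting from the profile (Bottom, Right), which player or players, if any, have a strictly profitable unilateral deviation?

Ivan at (Bottom, Right) earns 10; deviating to Top yields 3 — not better.
Jia earns 19; deviating to Left yields 19 — not better.
Neither player can strictly improve; the profile is a Nash equilibrium.

Neither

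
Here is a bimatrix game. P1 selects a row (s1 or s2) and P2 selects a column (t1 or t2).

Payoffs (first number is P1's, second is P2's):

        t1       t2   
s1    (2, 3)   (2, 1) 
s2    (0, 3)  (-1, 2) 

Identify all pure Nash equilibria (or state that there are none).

(s1, t1): P1 gets 2 ≥ 0 from s2, and P2 gets 3 ≥ 1 from t2 — Nash equilibrium.
(s1, t2): P2 prefers t1 (3 > 1) — not an equilibrium.
(s2, t1): P1 prefers s1 (2 > 0) — not an equilibrium.
(s2, t2): P1 prefers s1 (2 > -1); P2 prefers t1 (3 > 2) — not an equilibrium.

(s1, t1)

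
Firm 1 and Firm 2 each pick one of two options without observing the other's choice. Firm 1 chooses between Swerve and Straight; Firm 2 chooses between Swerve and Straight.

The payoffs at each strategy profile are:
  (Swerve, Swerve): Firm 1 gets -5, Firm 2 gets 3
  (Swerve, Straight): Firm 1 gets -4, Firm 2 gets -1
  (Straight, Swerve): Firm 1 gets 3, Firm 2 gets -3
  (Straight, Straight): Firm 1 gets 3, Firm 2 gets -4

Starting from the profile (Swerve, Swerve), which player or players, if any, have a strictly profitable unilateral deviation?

Firm 1 at (Swerve, Swerve) earns -5; deviating to Straight yields 3 — a strict improvement.
Firm 2 earns 3; deviating to Straight yields -1 — not better.
Only Firm 1 has a strictly profitable deviation.

Firm 1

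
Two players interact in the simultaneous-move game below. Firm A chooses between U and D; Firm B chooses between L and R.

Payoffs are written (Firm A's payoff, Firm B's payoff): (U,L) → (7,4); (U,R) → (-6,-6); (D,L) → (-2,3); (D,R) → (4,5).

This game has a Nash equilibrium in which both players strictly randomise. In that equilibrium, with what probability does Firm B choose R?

Let y be the probability that Firm B plays L. In a completely mixed equilibrium, Firm A must be indifferent between U and D.
Firm A's expected payoff from U is 7y − 6(1−y); from D it is −2y + 4(1−y).
Setting these equal: 13y − 6 = −6y + 4, so y = 10/19.
Therefore Firm B plays R with probability 1 − 10/19 = 9/19.

9/19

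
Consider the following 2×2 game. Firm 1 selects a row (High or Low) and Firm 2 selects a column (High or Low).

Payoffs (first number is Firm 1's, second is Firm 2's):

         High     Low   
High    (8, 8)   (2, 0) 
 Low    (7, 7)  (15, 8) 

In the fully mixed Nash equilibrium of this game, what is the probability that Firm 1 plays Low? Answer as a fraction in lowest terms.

8/9

Let r be the probability that Firm 1 plays High. In a completely mixed equilibrium, Firm 2 must be indifferent between High and Low.
Firm 2's expected payoff from High is 8r + 7(1−r); from Low it is 8(1−r).
Setting these equal: r + 7 = −8r + 8, so r = 1/9.
Therefore Firm 1 plays Low with probability 1 − 1/9 = 8/9.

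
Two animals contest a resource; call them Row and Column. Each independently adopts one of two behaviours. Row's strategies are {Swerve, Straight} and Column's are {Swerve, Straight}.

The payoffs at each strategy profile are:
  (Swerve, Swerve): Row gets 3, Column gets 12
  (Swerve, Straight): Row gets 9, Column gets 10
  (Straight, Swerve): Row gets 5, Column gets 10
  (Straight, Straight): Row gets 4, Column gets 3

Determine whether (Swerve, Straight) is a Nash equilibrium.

No

At (Swerve, Straight), Row earns 9; switching to Straight would give 4, so Row has no profitable deviation.
Column earns 10; switching to Swerve would give 12, so Column would deviate.
Since at least one player can profitably deviate, this is not a Nash equilibrium.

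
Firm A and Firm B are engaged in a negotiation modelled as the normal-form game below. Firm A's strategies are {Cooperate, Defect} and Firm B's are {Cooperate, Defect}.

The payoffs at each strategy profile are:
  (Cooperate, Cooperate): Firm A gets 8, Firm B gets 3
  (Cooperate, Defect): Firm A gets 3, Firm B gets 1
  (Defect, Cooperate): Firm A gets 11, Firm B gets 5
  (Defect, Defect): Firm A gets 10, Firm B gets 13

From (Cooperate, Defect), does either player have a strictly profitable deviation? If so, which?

Firm A at (Cooperate, Defect) earns 3; deviating to Defect yields 10 — a strict improvement.
Firm B earns 1; deviating to Cooperate yields 3 — a strict improvement.
Both Firm A and Firm B have strictly profitable deviations.

Both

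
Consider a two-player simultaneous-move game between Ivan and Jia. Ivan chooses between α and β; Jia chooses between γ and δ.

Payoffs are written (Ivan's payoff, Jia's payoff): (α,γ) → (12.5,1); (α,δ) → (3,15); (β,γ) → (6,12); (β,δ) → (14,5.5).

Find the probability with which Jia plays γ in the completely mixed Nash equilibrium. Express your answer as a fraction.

22/35

Let q be the probability that Jia plays γ. In a completely mixed equilibrium, Ivan must be indifferent between α and β.
Ivan's expected payoff from α is 12.5q + 3(1−q); from β it is 6q + 14(1−q).
Setting these equal: 9.5q + 3 = −8q + 14, so q = 22/35.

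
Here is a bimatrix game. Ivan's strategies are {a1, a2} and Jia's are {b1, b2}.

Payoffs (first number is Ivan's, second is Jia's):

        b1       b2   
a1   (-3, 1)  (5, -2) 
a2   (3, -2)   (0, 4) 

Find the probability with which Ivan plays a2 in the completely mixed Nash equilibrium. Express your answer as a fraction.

Let p be the probability that Ivan plays a1. In a completely mixed equilibrium, Jia must be indifferent between b1 and b2.
Jia's expected payoff from b1 is p − 2(1−p); from b2 it is −2p + 4(1−p).
Setting these equal: 3p − 2 = −6p + 4, so p = 2/3.
Therefore Ivan plays a2 with probability 1 − 2/3 = 1/3.

1/3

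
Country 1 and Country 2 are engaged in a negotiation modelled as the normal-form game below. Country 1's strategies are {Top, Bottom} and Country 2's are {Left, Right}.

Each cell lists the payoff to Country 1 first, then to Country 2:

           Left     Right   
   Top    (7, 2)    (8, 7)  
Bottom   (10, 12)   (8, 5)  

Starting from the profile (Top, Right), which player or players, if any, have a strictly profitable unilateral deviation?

Country 1 at (Top, Right) earns 8; deviating to Bottom yields 8 — not better.
Country 2 earns 7; deviating to Left yields 2 — not better.
Neither player can strictly improve; the profile is a Nash equilibrium.

Neither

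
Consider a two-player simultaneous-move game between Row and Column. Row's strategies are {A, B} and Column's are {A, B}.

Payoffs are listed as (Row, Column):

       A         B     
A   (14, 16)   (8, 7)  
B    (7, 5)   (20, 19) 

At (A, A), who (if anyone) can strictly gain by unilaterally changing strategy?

Row at (A, A) earns 14; deviating to B yields 7 — not better.
Column earns 16; deviating to B yields 7 — not better.
Neither player can strictly improve; the profile is a Nash equilibrium.

Neither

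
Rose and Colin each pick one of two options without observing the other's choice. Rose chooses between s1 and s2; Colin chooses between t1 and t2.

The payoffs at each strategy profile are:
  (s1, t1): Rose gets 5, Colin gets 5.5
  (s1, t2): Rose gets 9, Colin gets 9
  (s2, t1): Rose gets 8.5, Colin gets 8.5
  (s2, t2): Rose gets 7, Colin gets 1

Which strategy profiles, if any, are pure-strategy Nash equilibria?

(s1, t2) and (s2, t1)

(s1, t1): Rose prefers s2 (8.5 > 5); Colin prefers t2 (9 > 5.5) — not an equilibrium.
(s1, t2): Rose gets 9 ≥ 7 from s2, and Colin gets 9 ≥ 5.5 from t1 — Nash equilibrium.
(s2, t1): Rose gets 8.5 ≥ 5 from s1, and Colin gets 8.5 ≥ 1 from t2 — Nash equilibrium.
(s2, t2): Rose prefers s1 (9 > 7); Colin prefers t1 (8.5 > 1) — not an equilibrium.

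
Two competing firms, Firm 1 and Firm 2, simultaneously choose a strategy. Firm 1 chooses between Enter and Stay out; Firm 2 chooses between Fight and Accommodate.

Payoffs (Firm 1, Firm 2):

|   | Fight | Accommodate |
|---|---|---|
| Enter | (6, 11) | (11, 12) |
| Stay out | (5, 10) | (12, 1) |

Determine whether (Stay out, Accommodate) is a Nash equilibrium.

At (Stay out, Accommodate), Firm 1 earns 12; switching to Enter would give 11, so Firm 1 has no profitable deviation.
Firm 2 earns 1; switching to Fight would give 10, so Firm 2 would deviate.
Since at least one player can profitably deviate, this is not a Nash equilibrium.

No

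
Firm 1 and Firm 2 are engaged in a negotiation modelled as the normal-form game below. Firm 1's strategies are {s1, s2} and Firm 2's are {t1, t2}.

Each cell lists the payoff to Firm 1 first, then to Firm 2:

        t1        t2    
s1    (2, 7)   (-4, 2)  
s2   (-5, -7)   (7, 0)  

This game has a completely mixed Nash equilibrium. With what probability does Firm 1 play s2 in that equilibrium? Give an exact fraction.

Let x be the probability that Firm 1 plays s1. In a completely mixed equilibrium, Firm 2 must be indifferent between t1 and t2.
Firm 2's expected payoff from t1 is 7x − 7(1−x); from t2 it is 2x.
Setting these equal: 14x − 7 = 2x, so x = 7/12.
Therefore Firm 1 plays s2 with probability 1 − 7/12 = 5/12.

5/12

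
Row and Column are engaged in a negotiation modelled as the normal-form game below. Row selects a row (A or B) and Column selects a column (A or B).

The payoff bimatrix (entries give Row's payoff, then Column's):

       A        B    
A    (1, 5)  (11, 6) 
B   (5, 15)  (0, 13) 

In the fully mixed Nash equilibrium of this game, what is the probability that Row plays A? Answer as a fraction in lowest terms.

Let r be the probability that Row plays A. In a completely mixed equilibrium, Column must be indifferent between A and B.
Column's expected payoff from A is 5r + 15(1−r); from B it is 6r + 13(1−r).
Setting these equal: −10r + 15 = −7r + 13, so r = 2/3.

2/3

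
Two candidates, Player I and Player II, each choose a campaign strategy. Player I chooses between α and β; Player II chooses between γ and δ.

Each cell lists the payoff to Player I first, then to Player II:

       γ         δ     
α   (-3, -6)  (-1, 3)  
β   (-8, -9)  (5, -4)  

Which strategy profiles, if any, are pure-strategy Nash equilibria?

(α, γ): Player II prefers δ (3 > -6) — not an equilibrium.
(α, δ): Player I prefers β (5 > -1) — not an equilibrium.
(β, γ): Player I prefers α (-3 > -8); Player II prefers δ (-4 > -9) — not an equilibrium.
(β, δ): Player I gets 5 ≥ -1 from α, and Player II gets -4 ≥ -9 from γ — Nash equilibrium.

(β, δ)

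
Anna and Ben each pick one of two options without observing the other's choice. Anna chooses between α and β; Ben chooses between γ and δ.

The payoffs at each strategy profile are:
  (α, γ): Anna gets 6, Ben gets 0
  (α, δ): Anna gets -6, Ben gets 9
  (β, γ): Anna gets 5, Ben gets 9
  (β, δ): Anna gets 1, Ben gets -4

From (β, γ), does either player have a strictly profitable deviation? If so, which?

Anna at (β, γ) earns 5; deviating to α yields 6 — a strict improvement.
Ben earns 9; deviating to δ yields -4 — not better.
Only Anna has a strictly profitable deviation.

Anna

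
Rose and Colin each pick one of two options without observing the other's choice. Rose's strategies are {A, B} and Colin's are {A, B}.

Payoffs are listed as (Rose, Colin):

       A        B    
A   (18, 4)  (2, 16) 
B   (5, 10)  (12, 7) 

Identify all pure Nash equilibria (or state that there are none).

(A, A): Colin prefers B (16 > 4) — not an equilibrium.
(A, B): Rose prefers B (12 > 2) — not an equilibrium.
(B, A): Rose prefers A (18 > 5) — not an equilibrium.
(B, B): Colin prefers A (10 > 7) — not an equilibrium.

none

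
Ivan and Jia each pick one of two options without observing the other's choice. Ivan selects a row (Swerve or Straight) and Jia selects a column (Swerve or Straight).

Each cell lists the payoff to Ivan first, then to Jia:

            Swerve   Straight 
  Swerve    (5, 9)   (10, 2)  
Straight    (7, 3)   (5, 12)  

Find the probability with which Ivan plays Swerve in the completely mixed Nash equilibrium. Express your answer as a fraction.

Let p be the probability that Ivan plays Swerve. In a completely mixed equilibrium, Jia must be indifferent between Swerve and Straight.
Jia's expected payoff from Swerve is 9p + 3(1−p); from Straight it is 2p + 12(1−p).
Setting these equal: 6p + 3 = −10p + 12, so p = 9/16.

9/16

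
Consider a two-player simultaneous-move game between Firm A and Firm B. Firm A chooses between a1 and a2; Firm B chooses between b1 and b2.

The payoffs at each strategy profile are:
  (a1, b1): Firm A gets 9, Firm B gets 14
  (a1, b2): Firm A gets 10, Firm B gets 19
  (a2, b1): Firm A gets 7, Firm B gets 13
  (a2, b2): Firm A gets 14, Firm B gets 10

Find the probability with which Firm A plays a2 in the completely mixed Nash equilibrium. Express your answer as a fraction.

5/8

Let r be the probability that Firm A plays a1. In a completely mixed equilibrium, Firm B must be indifferent between b1 and b2.
Firm B's expected payoff from b1 is 14r + 13(1−r); from b2 it is 19r + 10(1−r).
Setting these equal: r + 13 = 9r + 10, so r = 3/8.
Therefore Firm A plays a2 with probability 1 − 3/8 = 5/8.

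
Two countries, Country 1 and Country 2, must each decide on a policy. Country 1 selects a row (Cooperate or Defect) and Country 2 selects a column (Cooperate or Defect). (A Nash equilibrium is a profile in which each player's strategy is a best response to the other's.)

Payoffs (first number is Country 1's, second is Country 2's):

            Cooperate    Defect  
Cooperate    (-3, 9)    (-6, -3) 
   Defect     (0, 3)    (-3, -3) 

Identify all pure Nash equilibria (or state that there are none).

(Defect, Cooperate)

(Cooperate, Cooperate): Country 1 prefers Defect (0 > -3) — not an equilibrium.
(Cooperate, Defect): Country 1 prefers Defect (-3 > -6); Country 2 prefers Cooperate (9 > -3) — not an equilibrium.
(Defect, Cooperate): Country 1 gets 0 ≥ -3 from Cooperate, and Country 2 gets 3 ≥ -3 from Defect — Nash equilibrium.
(Defect, Defect): Country 2 prefers Cooperate (3 > -3) — not an equilibrium.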